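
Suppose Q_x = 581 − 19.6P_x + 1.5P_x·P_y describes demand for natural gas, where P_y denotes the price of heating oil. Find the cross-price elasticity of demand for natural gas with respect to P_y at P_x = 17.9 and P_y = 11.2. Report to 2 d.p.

0.57

At P_x = 17.9 and P_y = 11.2: Q_x = 530.88.
∂Q_x/∂P_y = 1.5P_x = 1.5(17.9) = 26.8500.
ε = (∂Q_x/∂P_y)(P_y/Q_x) = 26.8500 × (11.2/530.88) ≈ 0.57.
ε > 0: substitutes.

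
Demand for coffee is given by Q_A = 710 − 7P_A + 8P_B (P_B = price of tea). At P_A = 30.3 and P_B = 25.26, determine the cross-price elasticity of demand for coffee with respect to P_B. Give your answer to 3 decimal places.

At P_A = 30.3 and P_B = 25.26: Q_A = 699.98.
∂Q_A/∂P_B = 8.
ε = (∂Q_A/∂P_B)(P_B/Q_A) = 8 × (25.26/699.98) ≈ 0.289.

0.289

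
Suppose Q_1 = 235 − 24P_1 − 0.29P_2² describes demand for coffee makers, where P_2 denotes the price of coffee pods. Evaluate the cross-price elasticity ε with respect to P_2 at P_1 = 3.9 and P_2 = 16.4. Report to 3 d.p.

-2.460

At P_1 = 3.9 and P_2 = 16.4: Q_1 = 63.402.
∂Q_1/∂P_2 = -0.58P_2 = -0.58(16.4) = -9.5120.
ε = (∂Q_1/∂P_2)(P_2/Q_1) = -9.5120 × (16.4/63.402) ≈ -2.460.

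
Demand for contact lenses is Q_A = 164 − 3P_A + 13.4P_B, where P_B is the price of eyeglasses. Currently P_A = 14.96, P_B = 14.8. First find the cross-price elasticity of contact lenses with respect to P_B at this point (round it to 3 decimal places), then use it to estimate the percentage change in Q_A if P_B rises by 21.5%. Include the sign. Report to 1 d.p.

13.4%

At P_A = 14.96, P_B = 14.8: Q_A = 317.44.
∂Q_A/∂P_B = 13.4.
ε = (∂Q_A/∂P_B)(P_B/Q_A) = 13.4000 × 14.8/317.44 ≈ 0.625.
%ΔQ_A ≈ ε × %ΔP_B = 0.625 × (21.5%) = 13.4%.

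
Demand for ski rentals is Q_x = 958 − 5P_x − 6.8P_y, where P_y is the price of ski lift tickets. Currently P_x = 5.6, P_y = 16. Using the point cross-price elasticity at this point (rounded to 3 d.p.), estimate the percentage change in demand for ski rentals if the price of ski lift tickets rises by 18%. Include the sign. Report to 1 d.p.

-2.4%

At P_x = 5.6, P_y = 16: Q_x = 821.2.
∂Q_x/∂P_y = -6.8.
ε = (∂Q_x/∂P_y)(P_y/Q_x) = -6.8000 × 16/821.2 ≈ -0.132.
%ΔQ_x ≈ ε × %ΔP_y = -0.132 × (18%) = -2.4%.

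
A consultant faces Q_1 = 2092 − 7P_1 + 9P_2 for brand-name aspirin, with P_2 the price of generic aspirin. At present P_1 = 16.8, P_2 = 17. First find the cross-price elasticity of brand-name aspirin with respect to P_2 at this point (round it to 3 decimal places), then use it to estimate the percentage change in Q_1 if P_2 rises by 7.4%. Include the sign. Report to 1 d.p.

0.5%

At P_1 = 16.8, P_2 = 17: Q_1 = 2127.4.
∂Q_1/∂P_2 = 9.
ε = (∂Q_1/∂P_2)(P_2/Q_1) = 9.0000 × 17/2127.4 ≈ 0.072.
%ΔQ_1 ≈ ε × %ΔP_2 = 0.072 × (7.4%) = 0.5%.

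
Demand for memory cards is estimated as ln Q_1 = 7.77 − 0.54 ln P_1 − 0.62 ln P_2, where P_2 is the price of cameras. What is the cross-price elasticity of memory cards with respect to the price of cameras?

In a log-linear (constant-elasticity) demand function, the coefficient on ln P_2 is the cross-price elasticity.
ε = -0.62. Negative, so memory cards and cameras are complements.

-0.62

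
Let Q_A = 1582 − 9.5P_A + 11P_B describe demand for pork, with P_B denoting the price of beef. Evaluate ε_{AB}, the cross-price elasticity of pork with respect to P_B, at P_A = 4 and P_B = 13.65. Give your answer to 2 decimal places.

0.09

At P_A = 4 and P_B = 13.65: Q_A = 1694.15.
∂Q_A/∂P_B = 11.
ε = (∂Q_A/∂P_B)(P_B/Q_A) = 11 × (13.65/1694.15) ≈ 0.09.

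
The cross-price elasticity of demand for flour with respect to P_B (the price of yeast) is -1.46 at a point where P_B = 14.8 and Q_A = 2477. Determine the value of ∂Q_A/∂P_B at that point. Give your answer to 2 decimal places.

-244.35

ε = (∂Q_A/∂P_B)·(P_B/Q_A) ⇒ ∂Q_A/∂P_B = ε·Q_A/P_B = -1.46 × 2477/14.8 ≈ -244.35.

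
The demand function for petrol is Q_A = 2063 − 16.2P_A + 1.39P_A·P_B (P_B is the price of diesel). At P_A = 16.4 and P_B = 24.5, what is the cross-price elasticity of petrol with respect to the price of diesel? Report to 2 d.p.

0.24

At P_A = 16.4 and P_B = 24.5: Q_A = 2355.822.
∂Q_A/∂P_B = 1.39P_A = 1.39(16.4) = 22.7960.
ε = (∂Q_A/∂P_B)(P_B/Q_A) = 22.7960 × (24.5/2355.822) ≈ 0.24.
ε > 0: substitutes.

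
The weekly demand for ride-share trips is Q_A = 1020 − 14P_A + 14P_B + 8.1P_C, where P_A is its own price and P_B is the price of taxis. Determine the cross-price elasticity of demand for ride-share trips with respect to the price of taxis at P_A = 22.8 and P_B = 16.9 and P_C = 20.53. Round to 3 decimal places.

At P_A = 22.8 and P_B = 16.9 and P_C = 20.53: Q_A = 1103.693.
∂Q_A/∂P_B = 14.
ε = (∂Q_A/∂P_B)(P_B/Q_A) = 14 × (16.9/1103.693) ≈ 0.214.

0.214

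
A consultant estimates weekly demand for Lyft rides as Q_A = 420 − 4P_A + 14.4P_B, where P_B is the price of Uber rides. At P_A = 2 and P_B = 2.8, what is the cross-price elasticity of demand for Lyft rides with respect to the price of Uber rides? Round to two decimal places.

At P_A = 2 and P_B = 2.8: Q_A = 452.32.
∂Q_A/∂P_B = 14.4.
ε = (∂Q_A/∂P_B)(P_B/Q_A) = 14.4 × (2.8/452.32) ≈ 0.09.
Since ε > 0, Lyft rides and Uber rides are substitutes.

0.09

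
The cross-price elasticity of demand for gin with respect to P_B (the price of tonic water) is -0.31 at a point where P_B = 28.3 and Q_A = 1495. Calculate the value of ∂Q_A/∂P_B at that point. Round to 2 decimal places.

-16.38

ε = (∂Q_A/∂P_B)·(P_B/Q_A) ⇒ ∂Q_A/∂P_B = ε·Q_A/P_B = -0.31 × 1495/28.3 ≈ -16.38.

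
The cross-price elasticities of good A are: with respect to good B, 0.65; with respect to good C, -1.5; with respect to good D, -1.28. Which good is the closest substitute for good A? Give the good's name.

Substitutes have ε > 0. Among the positive values, 0.65 (good B) is largest.

good B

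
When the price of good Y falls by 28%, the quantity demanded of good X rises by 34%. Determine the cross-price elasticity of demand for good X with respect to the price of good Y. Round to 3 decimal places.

ε = (%ΔQ of good X) / (%ΔP of good Y) = (34%) / (-28%) ≈ -1.214.

-1.214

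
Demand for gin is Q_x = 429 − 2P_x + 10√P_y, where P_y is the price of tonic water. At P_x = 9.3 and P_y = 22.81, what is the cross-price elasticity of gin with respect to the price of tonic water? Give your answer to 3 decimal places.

At P_x = 9.3 and P_y = 22.81: Q_x = 458.160.
∂Q_x/∂P_y = 10/(2√P_y) = 10/(2√22.81) = 1.0469.
ε = (∂Q_x/∂P_y)(P_y/Q_x) = 1.0469 × (22.81/458.160) ≈ 0.052.

0.052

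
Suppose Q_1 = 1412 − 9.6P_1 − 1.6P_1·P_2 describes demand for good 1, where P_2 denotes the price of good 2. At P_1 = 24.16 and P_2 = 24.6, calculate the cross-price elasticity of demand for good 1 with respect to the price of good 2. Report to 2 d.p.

-4.15

At P_1 = 24.16 and P_2 = 24.6: Q_1 = 229.126.
∂Q_1/∂P_2 = -1.6P_1 = -1.6(24.16) = -38.6560.
ε = (∂Q_1/∂P_2)(P_2/Q_1) = -38.6560 × (24.6/229.126) ≈ -4.15.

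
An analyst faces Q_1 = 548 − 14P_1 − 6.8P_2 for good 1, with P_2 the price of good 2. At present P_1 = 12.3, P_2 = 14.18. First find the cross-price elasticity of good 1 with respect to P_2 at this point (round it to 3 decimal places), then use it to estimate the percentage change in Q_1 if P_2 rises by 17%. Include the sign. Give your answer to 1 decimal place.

At P_1 = 12.3, P_2 = 14.18: Q_1 = 279.376.
∂Q_1/∂P_2 = -6.8.
ε = (∂Q_1/∂P_2)(P_2/Q_1) = -6.8000 × 14.18/279.376 ≈ -0.345.
%ΔQ_1 ≈ ε × %ΔP_2 = -0.345 × (17%) = -5.9%.

-5.9%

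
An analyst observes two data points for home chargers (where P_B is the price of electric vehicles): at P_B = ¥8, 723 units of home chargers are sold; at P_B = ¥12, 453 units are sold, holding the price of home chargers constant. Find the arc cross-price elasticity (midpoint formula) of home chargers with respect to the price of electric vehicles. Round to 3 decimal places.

-1.148

ΔQ_A = 453 − 723 = -270; ΔP_B = 12 − 8 = 4.
Midpoints: Q̄_A = 588.0, P̄_B = 10.00.
ε = (ΔQ_A/Q̄_A)/(ΔP_B/P̄_B) = (-270/588.0)/(4/10.00) ≈ -1.148.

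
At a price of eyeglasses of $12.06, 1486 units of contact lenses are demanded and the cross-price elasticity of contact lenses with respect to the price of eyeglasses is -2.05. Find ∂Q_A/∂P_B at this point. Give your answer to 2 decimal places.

-252.60

ε = (∂Q_A/∂P_B)·(P_B/Q_A) ⇒ ∂Q_A/∂P_B = ε·Q_A/P_B = -2.05 × 1486/12.06 ≈ -252.60.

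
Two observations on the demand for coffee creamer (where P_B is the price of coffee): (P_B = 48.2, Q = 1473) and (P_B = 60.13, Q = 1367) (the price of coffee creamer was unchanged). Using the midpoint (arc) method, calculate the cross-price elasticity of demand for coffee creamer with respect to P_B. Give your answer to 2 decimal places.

ΔQ_A = 1367 − 1473 = -106; ΔP_B = 60.13 − 48.2 = 11.93.
Midpoints: Q̄_A = 1420.0, P̄_B = 54.17.
ε = (ΔQ_A/Q̄_A)/(ΔP_B/P̄_B) = (-106/1420.0)/(11.93/54.17) ≈ -0.34.

-0.34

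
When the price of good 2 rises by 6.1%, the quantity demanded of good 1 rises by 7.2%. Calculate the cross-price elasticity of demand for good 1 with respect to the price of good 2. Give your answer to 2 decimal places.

ε = (%ΔQ of good 1) / (%ΔP of good 2) = (7.2%) / (6.1%) ≈ 1.18.
Positive cross-price elasticity: substitutes.

1.18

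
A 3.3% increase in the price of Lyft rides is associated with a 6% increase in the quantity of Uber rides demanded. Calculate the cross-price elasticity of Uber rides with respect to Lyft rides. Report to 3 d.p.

ε = (%ΔQ of Uber rides) / (%ΔP of Lyft rides) = (6%) / (3.3%) ≈ 1.818.
Positive cross-price elasticity: substitutes.

1.818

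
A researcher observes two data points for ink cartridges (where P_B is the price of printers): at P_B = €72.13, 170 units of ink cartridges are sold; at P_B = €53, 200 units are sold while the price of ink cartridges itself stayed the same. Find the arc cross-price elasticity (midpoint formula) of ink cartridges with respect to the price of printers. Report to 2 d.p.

-0.53

ΔQ_A = 200 − 170 = 30; ΔP_B = 53 − 72.13 = -19.13.
Midpoints: Q̄_A = 185.0, P̄_B = 62.56.
ε = (ΔQ_A/Q̄_A)/(ΔP_B/P̄_B) = (30/185.0)/(-19.13/62.56) ≈ -0.53.
ε < 0: ink cartridges and printers are complements.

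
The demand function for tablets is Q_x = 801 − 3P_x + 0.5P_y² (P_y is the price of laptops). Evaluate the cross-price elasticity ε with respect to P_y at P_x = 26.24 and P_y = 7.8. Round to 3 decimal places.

0.081

At P_x = 26.24 and P_y = 7.8: Q_x = 752.7.
∂Q_x/∂P_y = 1P_y = 1(7.8) = 7.8000.
ε = (∂Q_x/∂P_y)(P_y/Q_x) = 7.8000 × (7.8/752.7) ≈ 0.081.
ε > 0: substitutes.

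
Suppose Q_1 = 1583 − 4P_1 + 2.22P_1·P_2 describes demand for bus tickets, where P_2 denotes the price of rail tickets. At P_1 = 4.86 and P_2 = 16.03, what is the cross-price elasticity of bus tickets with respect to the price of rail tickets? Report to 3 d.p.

0.100

At P_1 = 4.86 and P_2 = 16.03: Q_1 = 1736.511.
∂Q_1/∂P_2 = 2.22P_1 = 2.22(4.86) = 10.7892.
ε = (∂Q_1/∂P_2)(P_2/Q_1) = 10.7892 × (16.03/1736.511) ≈ 0.100.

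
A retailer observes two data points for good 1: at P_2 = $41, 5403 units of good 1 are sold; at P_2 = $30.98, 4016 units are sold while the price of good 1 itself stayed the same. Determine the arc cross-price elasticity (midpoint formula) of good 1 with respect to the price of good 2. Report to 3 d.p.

1.058

ΔQ_1 = 4016 − 5403 = -1387; ΔP_2 = 30.98 − 41 = -10.02.
Midpoints: Q̄_1 = 4709.5, P̄_2 = 35.99.
ε = (ΔQ_1/Q̄_1)/(ΔP_2/P̄_2) = (-1387/4709.5)/(-10.02/35.99) ≈ 1.058.
ε > 0: good 1 and good 2 are substitutes.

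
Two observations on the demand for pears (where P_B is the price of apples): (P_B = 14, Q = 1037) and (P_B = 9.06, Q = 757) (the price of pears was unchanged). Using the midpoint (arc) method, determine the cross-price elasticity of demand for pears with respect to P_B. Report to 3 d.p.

0.729

ΔQ_A = 757 − 1037 = -280; ΔP_B = 9.06 − 14 = -4.94.
Midpoints: Q̄_A = 897.0, P̄_B = 11.53.
ε = (ΔQ_A/Q̄_A)/(ΔP_B/P̄_B) = (-280/897.0)/(-4.94/11.53) ≈ 0.729.
ε > 0: pears and apples are substitutes.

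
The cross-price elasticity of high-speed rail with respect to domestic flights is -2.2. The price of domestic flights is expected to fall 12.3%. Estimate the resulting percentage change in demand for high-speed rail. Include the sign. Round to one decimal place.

27.1%

%ΔQ ≈ ε × %ΔP of domestic flights = -2.2 × (-12.3%) = 27.1%.
Demand for high-speed rail rises by about 27.1%.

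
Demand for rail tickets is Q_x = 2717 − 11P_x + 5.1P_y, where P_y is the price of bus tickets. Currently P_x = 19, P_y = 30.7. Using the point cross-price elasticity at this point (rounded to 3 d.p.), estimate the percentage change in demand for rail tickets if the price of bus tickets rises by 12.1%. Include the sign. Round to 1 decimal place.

At P_x = 19, P_y = 30.7: Q_x = 2664.57.
∂Q_x/∂P_y = 5.1.
ε = (∂Q_x/∂P_y)(P_y/Q_x) = 5.1000 × 30.7/2664.57 ≈ 0.059.
%ΔQ_x ≈ ε × %ΔP_y = 0.059 × (12.1%) = 0.7%.

0.7%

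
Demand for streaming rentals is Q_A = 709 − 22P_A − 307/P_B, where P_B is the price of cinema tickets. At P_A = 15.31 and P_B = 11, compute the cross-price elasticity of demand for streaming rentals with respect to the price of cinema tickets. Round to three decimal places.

0.081

At P_A = 15.31 and P_B = 11: Q_A = 344.271.
∂Q_A/∂P_B = 307/P_B² = 2.5372.
ε = (∂Q_A/∂P_B)(P_B/Q_A) = 2.5372 × (11/344.271) ≈ 0.081.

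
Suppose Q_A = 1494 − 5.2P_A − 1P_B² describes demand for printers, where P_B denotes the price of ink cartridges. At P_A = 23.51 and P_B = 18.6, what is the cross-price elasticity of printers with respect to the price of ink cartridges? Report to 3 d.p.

At P_A = 23.51 and P_B = 18.6: Q_A = 1025.788.
∂Q_A/∂P_B = -2P_B = -2(18.6) = -37.2000.
ε = (∂Q_A/∂P_B)(P_B/Q_A) = -37.2000 × (18.6/1025.788) ≈ -0.675.

-0.675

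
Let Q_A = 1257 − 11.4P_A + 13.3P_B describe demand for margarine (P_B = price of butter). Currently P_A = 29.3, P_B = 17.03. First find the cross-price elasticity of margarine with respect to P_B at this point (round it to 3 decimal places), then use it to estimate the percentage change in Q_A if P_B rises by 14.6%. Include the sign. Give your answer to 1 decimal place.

At P_A = 29.3, P_B = 17.03: Q_A = 1149.479.
∂Q_A/∂P_B = 13.3.
ε = (∂Q_A/∂P_B)(P_B/Q_A) = 13.3000 × 17.03/1149.479 ≈ 0.197.
%ΔQ_A ≈ ε × %ΔP_B = 0.197 × (14.6%) = 2.9%.

2.9%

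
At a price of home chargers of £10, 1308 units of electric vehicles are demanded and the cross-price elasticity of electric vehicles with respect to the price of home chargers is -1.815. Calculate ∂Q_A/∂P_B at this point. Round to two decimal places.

ε = (∂Q_A/∂P_B)·(P_B/Q_A) ⇒ ∂Q_A/∂P_B = ε·Q_A/P_B = -1.815 × 1308/10 ≈ -237.40.

-237.40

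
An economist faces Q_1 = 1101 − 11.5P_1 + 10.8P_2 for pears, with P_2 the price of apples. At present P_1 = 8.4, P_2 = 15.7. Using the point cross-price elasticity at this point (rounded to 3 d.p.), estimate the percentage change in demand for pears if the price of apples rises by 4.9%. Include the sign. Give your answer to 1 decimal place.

At P_1 = 8.4, P_2 = 15.7: Q_1 = 1173.96.
∂Q_1/∂P_2 = 10.8.
ε = (∂Q_1/∂P_2)(P_2/Q_1) = 10.8000 × 15.7/1173.96 ≈ 0.144.
%ΔQ_1 ≈ ε × %ΔP_2 = 0.144 × (4.9%) = 0.7%.

0.7%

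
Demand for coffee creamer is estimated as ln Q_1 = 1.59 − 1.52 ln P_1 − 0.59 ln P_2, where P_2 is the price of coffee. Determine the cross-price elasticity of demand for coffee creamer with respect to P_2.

In a log-linear (constant-elasticity) demand function, the coefficient on ln P_2 is the cross-price elasticity.
ε = -0.59. Negative, so coffee creamer and coffee are complements.

-0.59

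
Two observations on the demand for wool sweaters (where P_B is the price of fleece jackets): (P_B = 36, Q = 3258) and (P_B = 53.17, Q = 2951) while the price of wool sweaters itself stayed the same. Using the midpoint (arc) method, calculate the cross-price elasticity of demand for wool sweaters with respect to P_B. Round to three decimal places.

-0.257

ΔQ_A = 2951 − 3258 = -307; ΔP_B = 53.17 − 36 = 17.17.
Midpoints: Q̄_A = 3104.5, P̄_B = 44.59.
ε = (ΔQ_A/Q̄_A)/(ΔP_B/P̄_B) = (-307/3104.5)/(17.17/44.59) ≈ -0.257.
ε < 0: wool sweaters and fleece jackets are complements.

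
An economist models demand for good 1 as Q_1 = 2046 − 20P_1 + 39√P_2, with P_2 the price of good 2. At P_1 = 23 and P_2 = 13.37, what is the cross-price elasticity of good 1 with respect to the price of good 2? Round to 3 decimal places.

0.041

At P_1 = 23 and P_2 = 13.37: Q_1 = 1728.604.
∂Q_1/∂P_2 = 39/(2√P_2) = 39/(2√13.37) = 5.3330.
ε = (∂Q_1/∂P_2)(P_2/Q_1) = 5.3330 × (13.37/1728.604) ≈ 0.041.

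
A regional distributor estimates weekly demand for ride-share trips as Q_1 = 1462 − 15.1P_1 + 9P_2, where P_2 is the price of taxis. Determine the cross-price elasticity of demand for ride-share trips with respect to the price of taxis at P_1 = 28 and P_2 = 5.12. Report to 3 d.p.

0.042

At P_1 = 28 and P_2 = 5.12: Q_1 = 1085.28.
∂Q_1/∂P_2 = 9.
ε = (∂Q_1/∂P_2)(P_2/Q_1) = 9 × (5.12/1085.28) ≈ 0.042.
Since ε > 0, ride-share trips and taxis are substitutes.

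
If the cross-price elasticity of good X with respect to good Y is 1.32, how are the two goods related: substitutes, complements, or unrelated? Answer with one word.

ε = 1.32 > 0, so a higher price of good Y raises demand for good X: substitutes.

substitutes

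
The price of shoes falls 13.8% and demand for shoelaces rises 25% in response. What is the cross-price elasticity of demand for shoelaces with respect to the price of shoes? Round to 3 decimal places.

ε = (%ΔQ of shoelaces) / (%ΔP of shoes) = (25%) / (-13.8%) ≈ -1.812.

-1.812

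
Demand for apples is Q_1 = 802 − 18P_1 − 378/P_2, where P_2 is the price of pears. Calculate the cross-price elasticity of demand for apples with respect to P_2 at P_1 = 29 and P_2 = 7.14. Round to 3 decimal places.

0.233

At P_1 = 29 and P_2 = 7.14: Q_1 = 227.059.
∂Q_1/∂P_2 = 378/P_2² = 7.4147.
ε = (∂Q_1/∂P_2)(P_2/Q_1) = 7.4147 × (7.14/227.059) ≈ 0.233.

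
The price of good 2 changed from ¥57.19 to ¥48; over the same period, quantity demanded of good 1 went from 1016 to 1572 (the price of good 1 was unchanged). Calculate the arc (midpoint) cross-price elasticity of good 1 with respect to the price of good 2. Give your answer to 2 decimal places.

-2.46

ΔQ_1 = 1572 − 1016 = 556; ΔP_2 = 48 − 57.19 = -9.19.
Midpoints: Q̄_1 = 1294.0, P̄_2 = 52.59.
ε = (ΔQ_1/Q̄_1)/(ΔP_2/P̄_2) = (556/1294.0)/(-9.19/52.59) ≈ -2.46.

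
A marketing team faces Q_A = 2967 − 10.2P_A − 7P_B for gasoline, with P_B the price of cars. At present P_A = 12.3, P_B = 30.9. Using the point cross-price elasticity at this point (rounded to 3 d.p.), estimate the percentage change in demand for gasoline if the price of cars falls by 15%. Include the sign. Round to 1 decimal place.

1.2%

At P_A = 12.3, P_B = 30.9: Q_A = 2625.24.
∂Q_A/∂P_B = -7.
ε = (∂Q_A/∂P_B)(P_B/Q_A) = -7.0000 × 30.9/2625.24 ≈ -0.082.
%ΔQ_A ≈ ε × %ΔP_B = -0.082 × (-15%) = 1.2%.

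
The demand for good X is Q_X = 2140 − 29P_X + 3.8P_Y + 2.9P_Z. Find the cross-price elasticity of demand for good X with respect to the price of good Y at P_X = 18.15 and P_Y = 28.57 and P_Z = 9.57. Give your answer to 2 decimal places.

At P_X = 18.15 and P_Y = 28.57 and P_Z = 9.57: Q_X = 1749.969.
∂Q_X/∂P_Y = 3.8.
ε = (∂Q_X/∂P_Y)(P_Y/Q_X) = 3.8 × (28.57/1749.969) ≈ 0.06.
Since ε > 0, good X and good Y are substitutes.

0.06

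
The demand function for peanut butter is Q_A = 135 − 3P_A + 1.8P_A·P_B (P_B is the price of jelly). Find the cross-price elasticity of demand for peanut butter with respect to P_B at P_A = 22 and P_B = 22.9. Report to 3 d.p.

0.929

At P_A = 22 and P_B = 22.9: Q_A = 975.84.
∂Q_A/∂P_B = 1.8P_A = 1.8(22) = 39.6000.
ε = (∂Q_A/∂P_B)(P_B/Q_A) = 39.6000 × (22.9/975.84) ≈ 0.929.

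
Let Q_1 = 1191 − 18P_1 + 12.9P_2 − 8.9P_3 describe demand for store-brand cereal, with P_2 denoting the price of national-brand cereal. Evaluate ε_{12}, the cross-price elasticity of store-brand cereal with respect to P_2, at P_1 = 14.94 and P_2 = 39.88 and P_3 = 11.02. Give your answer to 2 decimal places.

At P_1 = 14.94 and P_2 = 39.88 and P_3 = 11.02: Q_1 = 1338.454.
∂Q_1/∂P_2 = 12.9.
ε = (∂Q_1/∂P_2)(P_2/Q_1) = 12.9 × (39.88/1338.454) ≈ 0.38.

0.38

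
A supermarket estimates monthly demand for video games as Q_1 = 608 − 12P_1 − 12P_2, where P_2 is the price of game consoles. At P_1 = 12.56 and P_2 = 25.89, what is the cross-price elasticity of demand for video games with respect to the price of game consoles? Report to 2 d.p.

At P_1 = 12.56 and P_2 = 25.89: Q_1 = 146.6.
∂Q_1/∂P_2 = -12.
ε = (∂Q_1/∂P_2)(P_2/Q_1) = -12 × (25.89/146.6) ≈ -2.12.

-2.12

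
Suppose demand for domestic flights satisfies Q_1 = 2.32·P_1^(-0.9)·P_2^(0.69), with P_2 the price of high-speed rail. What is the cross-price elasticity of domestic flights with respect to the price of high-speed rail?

In a log-linear (constant-elasticity) demand function, the coefficient on the exponent of P_2 is the cross-price elasticity.
ε = 0.69. Positive, so domestic flights and high-speed rail are substitutes.

0.69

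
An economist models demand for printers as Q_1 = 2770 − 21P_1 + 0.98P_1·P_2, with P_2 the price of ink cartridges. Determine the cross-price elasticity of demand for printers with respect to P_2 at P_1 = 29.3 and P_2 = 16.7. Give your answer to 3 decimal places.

At P_1 = 29.3 and P_2 = 16.7: Q_1 = 2634.224.
∂Q_1/∂P_2 = 0.98P_1 = 0.98(29.3) = 28.7140.
ε = (∂Q_1/∂P_2)(P_2/Q_1) = 28.7140 × (16.7/2634.224) ≈ 0.182.

0.182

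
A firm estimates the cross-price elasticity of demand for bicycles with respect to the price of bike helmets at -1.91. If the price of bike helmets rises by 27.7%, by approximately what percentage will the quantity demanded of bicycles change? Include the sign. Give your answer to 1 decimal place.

%ΔQ ≈ ε × %ΔP of bike helmets = -1.91 × (27.7%) = -52.9%.
Demand for bicycles falls by about 52.9%.

-52.9%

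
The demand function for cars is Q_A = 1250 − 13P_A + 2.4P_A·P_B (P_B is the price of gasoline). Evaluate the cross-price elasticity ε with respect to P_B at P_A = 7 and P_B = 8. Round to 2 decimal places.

At P_A = 7 and P_B = 8: Q_A = 1293.4.
∂Q_A/∂P_B = 2.4P_A = 2.4(7) = 16.8000.
ε = (∂Q_A/∂P_B)(P_B/Q_A) = 16.8000 × (8/1293.4) ≈ 0.10.
ε > 0: substitutes.

0.10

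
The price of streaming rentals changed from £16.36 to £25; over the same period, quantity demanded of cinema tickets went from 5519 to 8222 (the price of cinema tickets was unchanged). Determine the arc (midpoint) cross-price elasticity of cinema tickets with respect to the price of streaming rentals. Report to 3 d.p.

ΔQ_A = 8222 − 5519 = 2703; ΔP_B = 25 − 16.36 = 8.64.
Midpoints: Q̄_A = 6870.5, P̄_B = 20.68.
ε = (ΔQ_A/Q̄_A)/(ΔP_B/P̄_B) = (2703/6870.5)/(8.64/20.68) ≈ 0.942.

0.942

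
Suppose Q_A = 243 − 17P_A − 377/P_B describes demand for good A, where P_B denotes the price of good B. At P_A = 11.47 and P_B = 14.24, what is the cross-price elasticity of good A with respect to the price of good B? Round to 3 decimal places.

At P_A = 11.47 and P_B = 14.24: Q_A = 21.535.
∂Q_A/∂P_B = 377/P_B² = 1.8592.
ε = (∂Q_A/∂P_B)(P_B/Q_A) = 1.8592 × (14.24/21.535) ≈ 1.229.
ε > 0: substitutes.

1.229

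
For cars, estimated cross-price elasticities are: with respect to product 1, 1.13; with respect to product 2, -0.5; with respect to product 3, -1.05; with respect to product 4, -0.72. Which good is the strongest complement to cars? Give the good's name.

product 3

Complements have ε < 0. The most negative value is -1.05 (product 3).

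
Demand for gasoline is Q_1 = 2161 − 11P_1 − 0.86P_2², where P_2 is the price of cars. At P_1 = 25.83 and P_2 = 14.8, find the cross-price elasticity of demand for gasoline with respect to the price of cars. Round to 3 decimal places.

-0.223

At P_1 = 25.83 and P_2 = 14.8: Q_1 = 1688.496.
∂Q_1/∂P_2 = -1.72P_2 = -1.72(14.8) = -25.4560.
ε = (∂Q_1/∂P_2)(P_2/Q_1) = -25.4560 × (14.8/1688.496) ≈ -0.223.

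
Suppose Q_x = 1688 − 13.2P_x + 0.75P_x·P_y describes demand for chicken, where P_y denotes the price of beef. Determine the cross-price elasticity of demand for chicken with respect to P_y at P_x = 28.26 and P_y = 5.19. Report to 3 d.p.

0.077

At P_x = 28.26 and P_y = 5.19: Q_x = 1424.970.
∂Q_x/∂P_y = 0.75P_x = 0.75(28.26) = 21.1950.
ε = (∂Q_x/∂P_y)(P_y/Q_x) = 21.1950 × (5.19/1424.970) ≈ 0.077.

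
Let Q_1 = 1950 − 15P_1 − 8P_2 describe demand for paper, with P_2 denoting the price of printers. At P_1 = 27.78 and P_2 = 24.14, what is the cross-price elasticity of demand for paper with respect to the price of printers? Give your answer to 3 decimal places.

At P_1 = 27.78 and P_2 = 24.14: Q_1 = 1340.18.
∂Q_1/∂P_2 = -8.
ε = (∂Q_1/∂P_2)(P_2/Q_1) = -8 × (24.14/1340.18) ≈ -0.144.

-0.144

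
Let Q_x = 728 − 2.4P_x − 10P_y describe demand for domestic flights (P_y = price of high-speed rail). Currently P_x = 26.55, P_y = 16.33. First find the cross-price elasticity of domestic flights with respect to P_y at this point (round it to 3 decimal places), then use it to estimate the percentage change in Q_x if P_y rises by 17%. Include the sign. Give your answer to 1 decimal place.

At P_x = 26.55, P_y = 16.33: Q_x = 500.98.
∂Q_x/∂P_y = -10.
ε = (∂Q_x/∂P_y)(P_y/Q_x) = -10.0000 × 16.33/500.98 ≈ -0.326.
%ΔQ_x ≈ ε × %ΔP_y = -0.326 × (17%) = -5.5%.

-5.5%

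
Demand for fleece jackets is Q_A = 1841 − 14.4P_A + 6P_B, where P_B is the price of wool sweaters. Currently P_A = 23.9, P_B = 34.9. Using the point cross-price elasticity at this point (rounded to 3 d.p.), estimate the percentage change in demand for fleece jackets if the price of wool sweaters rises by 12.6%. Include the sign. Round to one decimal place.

1.5%

At P_A = 23.9, P_B = 34.9: Q_A = 1706.24.
∂Q_A/∂P_B = 6.
ε = (∂Q_A/∂P_B)(P_B/Q_A) = 6.0000 × 34.9/1706.24 ≈ 0.123.
%ΔQ_A ≈ ε × %ΔP_B = 0.123 × (12.6%) = 1.5%.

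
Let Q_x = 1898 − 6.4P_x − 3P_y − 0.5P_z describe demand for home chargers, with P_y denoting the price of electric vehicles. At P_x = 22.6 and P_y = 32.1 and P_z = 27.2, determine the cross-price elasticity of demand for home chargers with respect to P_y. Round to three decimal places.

At P_x = 22.6 and P_y = 32.1 and P_z = 27.2: Q_x = 1643.46.
∂Q_x/∂P_y = -3.
ε = (∂Q_x/∂P_y)(P_y/Q_x) = -3 × (32.1/1643.46) ≈ -0.059.
Since ε < 0, home chargers and electric vehicles are complements.

-0.059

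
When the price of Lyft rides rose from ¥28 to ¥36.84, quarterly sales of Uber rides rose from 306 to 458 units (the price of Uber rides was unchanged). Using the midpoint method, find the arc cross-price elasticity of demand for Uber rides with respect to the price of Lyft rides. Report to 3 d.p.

ΔQ_A = 458 − 306 = 152; ΔP_B = 36.84 − 28 = 8.84.
Midpoints: Q̄_A = 382.0, P̄_B = 32.42.
ε = (ΔQ_A/Q̄_A)/(ΔP_B/P̄_B) = (152/382.0)/(8.84/32.42) ≈ 1.459.
ε > 0: Uber rides and Lyft rides are substitutes.

1.459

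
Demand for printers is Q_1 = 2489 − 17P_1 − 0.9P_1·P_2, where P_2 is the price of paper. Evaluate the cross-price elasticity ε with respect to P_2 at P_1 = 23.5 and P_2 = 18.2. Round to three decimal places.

At P_1 = 23.5 and P_2 = 18.2: Q_1 = 1704.57.
∂Q_1/∂P_2 = -0.9P_1 = -0.9(23.5) = -21.1500.
ε = (∂Q_1/∂P_2)(P_2/Q_1) = -21.1500 × (18.2/1704.57) ≈ -0.226.
ε < 0: complements.

-0.226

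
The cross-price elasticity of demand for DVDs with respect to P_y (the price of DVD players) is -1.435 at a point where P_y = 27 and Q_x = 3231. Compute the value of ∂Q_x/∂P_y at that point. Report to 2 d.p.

-171.72

ε = (∂Q_x/∂P_y)·(P_y/Q_x) ⇒ ∂Q_x/∂P_y = ε·Q_x/P_y = -1.435 × 3231/27 ≈ -171.72.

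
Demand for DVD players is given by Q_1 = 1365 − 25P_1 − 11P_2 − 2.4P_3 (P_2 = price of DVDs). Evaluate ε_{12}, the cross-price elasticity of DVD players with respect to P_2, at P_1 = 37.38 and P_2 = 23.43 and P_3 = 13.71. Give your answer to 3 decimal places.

-1.843

At P_1 = 37.38 and P_2 = 23.43 and P_3 = 13.71: Q_1 = 139.866.
∂Q_1/∂P_2 = -11.
ε = (∂Q_1/∂P_2)(P_2/Q_1) = -11 × (23.43/139.866) ≈ -1.843.
Since ε < 0, DVD players and DVDs are complements.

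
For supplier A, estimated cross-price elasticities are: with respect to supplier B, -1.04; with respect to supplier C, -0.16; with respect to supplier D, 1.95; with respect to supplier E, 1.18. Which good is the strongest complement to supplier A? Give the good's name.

supplier B

Complements have ε < 0. The most negative value is -1.04 (supplier B).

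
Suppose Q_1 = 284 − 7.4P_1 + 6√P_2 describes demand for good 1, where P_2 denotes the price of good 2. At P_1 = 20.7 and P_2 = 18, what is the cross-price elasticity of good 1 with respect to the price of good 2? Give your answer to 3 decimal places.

At P_1 = 20.7 and P_2 = 18: Q_1 = 156.276.
∂Q_1/∂P_2 = 6/(2√P_2) = 6/(2√18) = 0.7071.
ε = (∂Q_1/∂P_2)(P_2/Q_1) = 0.7071 × (18/156.276) ≈ 0.081.
ε > 0: substitutes.

0.081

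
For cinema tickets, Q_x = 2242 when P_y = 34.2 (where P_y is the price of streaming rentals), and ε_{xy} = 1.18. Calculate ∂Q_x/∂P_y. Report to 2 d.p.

ε = (∂Q_x/∂P_y)·(P_y/Q_x) ⇒ ∂Q_x/∂P_y = ε·Q_x/P_y = 1.18 × 2242/34.2 ≈ 77.36.

77.36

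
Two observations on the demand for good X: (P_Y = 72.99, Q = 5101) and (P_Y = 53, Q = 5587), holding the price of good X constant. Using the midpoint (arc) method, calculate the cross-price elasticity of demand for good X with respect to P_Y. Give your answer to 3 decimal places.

ΔQ_X = 5587 − 5101 = 486; ΔP_Y = 53 − 72.99 = -19.99.
Midpoints: Q̄_X = 5344.0, P̄_Y = 62.99.
ε = (ΔQ_X/Q̄_X)/(ΔP_Y/P̄_Y) = (486/5344.0)/(-19.99/62.99) ≈ -0.287.

-0.287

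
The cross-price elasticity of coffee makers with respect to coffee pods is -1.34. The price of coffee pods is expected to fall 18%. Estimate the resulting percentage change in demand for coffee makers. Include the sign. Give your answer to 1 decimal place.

24.1%

%ΔQ ≈ ε × %ΔP of coffee pods = -1.34 × (-18%) = 24.1%.
Demand for coffee makers rises by about 24.1%.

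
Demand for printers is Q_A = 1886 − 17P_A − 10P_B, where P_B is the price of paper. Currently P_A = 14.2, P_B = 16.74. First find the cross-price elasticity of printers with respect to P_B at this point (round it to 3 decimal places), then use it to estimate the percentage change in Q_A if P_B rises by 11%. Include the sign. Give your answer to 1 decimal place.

-1.2%

At P_A = 14.2, P_B = 16.74: Q_A = 1477.2.
∂Q_A/∂P_B = -10.
ε = (∂Q_A/∂P_B)(P_B/Q_A) = -10.0000 × 16.74/1477.2 ≈ -0.113.
%ΔQ_A ≈ ε × %ΔP_B = -0.113 × (11%) = -1.2%.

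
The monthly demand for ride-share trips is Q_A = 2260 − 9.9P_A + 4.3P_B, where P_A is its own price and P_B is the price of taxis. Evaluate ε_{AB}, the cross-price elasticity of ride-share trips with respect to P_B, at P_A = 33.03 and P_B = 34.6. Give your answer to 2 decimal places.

At P_A = 33.03 and P_B = 34.6: Q_A = 2081.783.
∂Q_A/∂P_B = 4.3.
ε = (∂Q_A/∂P_B)(P_B/Q_A) = 4.3 × (34.6/2081.783) ≈ 0.07.
Since ε > 0, ride-share trips and taxis are substitutes.

0.07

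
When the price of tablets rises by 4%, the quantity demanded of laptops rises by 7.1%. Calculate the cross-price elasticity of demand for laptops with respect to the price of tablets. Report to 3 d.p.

ε = (%ΔQ of laptops) / (%ΔP of tablets) = (7.1%) / (4%) ≈ 1.775.

1.775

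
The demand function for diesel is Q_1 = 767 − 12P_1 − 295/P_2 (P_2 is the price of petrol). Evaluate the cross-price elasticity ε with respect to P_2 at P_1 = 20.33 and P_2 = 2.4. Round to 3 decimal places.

0.307

At P_1 = 20.33 and P_2 = 2.4: Q_1 = 400.123.
∂Q_1/∂P_2 = 295/P_2² = 51.2153.
ε = (∂Q_1/∂P_2)(P_2/Q_1) = 51.2153 × (2.4/400.123) ≈ 0.307.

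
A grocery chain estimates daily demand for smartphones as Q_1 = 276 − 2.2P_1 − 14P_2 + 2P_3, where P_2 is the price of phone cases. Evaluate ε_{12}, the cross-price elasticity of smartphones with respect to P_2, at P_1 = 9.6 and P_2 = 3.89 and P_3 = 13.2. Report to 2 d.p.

At P_1 = 9.6 and P_2 = 3.89 and P_3 = 13.2: Q_1 = 226.82.
∂Q_1/∂P_2 = -14.
ε = (∂Q_1/∂P_2)(P_2/Q_1) = -14 × (3.89/226.82) ≈ -0.24.
Since ε < 0, smartphones and phone cases are complements.

-0.24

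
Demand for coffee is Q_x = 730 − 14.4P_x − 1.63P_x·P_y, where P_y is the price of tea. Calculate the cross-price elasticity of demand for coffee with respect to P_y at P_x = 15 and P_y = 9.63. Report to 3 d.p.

-0.845

At P_x = 15 and P_y = 9.63: Q_x = 278.546.
∂Q_x/∂P_y = -1.63P_x = -1.63(15) = -24.4500.
ε = (∂Q_x/∂P_y)(P_y/Q_x) = -24.4500 × (9.63/278.546) ≈ -0.845.
ε < 0: complements.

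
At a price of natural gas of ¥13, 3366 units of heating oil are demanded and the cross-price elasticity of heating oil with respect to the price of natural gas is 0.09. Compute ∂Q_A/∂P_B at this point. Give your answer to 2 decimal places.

23.30

ε = (∂Q_A/∂P_B)·(P_B/Q_A) ⇒ ∂Q_A/∂P_B = ε·Q_A/P_B = 0.09 × 3366/13 ≈ 23.30.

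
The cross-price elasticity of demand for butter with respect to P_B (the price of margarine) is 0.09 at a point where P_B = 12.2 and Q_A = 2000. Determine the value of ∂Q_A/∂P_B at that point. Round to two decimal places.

14.75

ε = (∂Q_A/∂P_B)·(P_B/Q_A) ⇒ ∂Q_A/∂P_B = ε·Q_A/P_B = 0.09 × 2000/12.2 ≈ 14.75.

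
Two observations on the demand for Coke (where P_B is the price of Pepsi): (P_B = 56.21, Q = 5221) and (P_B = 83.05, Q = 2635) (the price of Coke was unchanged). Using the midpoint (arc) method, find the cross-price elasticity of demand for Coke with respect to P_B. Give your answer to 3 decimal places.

ΔQ_A = 2635 − 5221 = -2586; ΔP_B = 83.05 − 56.21 = 26.84.
Midpoints: Q̄_A = 3928.0, P̄_B = 69.63.
ε = (ΔQ_A/Q̄_A)/(ΔP_B/P̄_B) = (-2586/3928.0)/(26.84/69.63) ≈ -1.708.
ε < 0: Coke and Pepsi are complements.

-1.708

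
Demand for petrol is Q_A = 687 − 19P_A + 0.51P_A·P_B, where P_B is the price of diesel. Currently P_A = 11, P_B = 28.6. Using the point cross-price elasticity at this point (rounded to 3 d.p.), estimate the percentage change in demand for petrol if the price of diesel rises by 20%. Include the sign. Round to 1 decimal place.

5.0%

At P_A = 11, P_B = 28.6: Q_A = 638.446.
∂Q_A/∂P_B = 0.51P_A = 5.6100.
ε = (∂Q_A/∂P_B)(P_B/Q_A) = 5.6100 × 28.6/638.446 ≈ 0.251.
%ΔQ_A ≈ ε × %ΔP_B = 0.251 × (20%) = 5.0%.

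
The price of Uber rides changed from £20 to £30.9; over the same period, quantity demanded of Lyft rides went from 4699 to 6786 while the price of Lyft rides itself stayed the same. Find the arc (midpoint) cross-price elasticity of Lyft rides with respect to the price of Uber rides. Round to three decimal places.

0.849

ΔQ_A = 6786 − 4699 = 2087; ΔP_B = 30.9 − 20 = 10.9.
Midpoints: Q̄_A = 5742.5, P̄_B = 25.45.
ε = (ΔQ_A/Q̄_A)/(ΔP_B/P̄_B) = (2087/5742.5)/(10.9/25.45) ≈ 0.849.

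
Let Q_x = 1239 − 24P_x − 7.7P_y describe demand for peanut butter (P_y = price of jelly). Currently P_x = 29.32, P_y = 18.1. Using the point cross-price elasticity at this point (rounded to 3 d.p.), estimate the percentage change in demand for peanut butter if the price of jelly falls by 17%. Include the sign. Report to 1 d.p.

At P_x = 29.32, P_y = 18.1: Q_x = 395.95.
∂Q_x/∂P_y = -7.7.
ε = (∂Q_x/∂P_y)(P_y/Q_x) = -7.7000 × 18.1/395.95 ≈ -0.352.
%ΔQ_x ≈ ε × %ΔP_y = -0.352 × (-17%) = 6.0%.

6.0%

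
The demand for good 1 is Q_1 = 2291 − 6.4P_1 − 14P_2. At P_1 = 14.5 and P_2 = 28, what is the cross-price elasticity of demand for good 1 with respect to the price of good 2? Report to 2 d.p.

-0.22

At P_1 = 14.5 and P_2 = 28: Q_1 = 1806.2.
∂Q_1/∂P_2 = -14.
ε = (∂Q_1/∂P_2)(P_2/Q_1) = -14 × (28/1806.2) ≈ -0.22.
Since ε < 0, good 1 and good 2 are complements.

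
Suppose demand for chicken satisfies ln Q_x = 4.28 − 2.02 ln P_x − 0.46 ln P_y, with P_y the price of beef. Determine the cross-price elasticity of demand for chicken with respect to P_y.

-0.46

In a log-linear (constant-elasticity) demand function, the coefficient on ln P_y is the cross-price elasticity.
ε = -0.46. Negative, so chicken and beef are complements.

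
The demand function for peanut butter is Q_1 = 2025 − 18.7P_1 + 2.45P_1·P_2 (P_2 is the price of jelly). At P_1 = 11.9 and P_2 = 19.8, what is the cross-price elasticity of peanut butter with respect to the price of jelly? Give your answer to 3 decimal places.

At P_1 = 11.9 and P_2 = 19.8: Q_1 = 2379.739.
∂Q_1/∂P_2 = 2.45P_1 = 2.45(11.9) = 29.1550.
ε = (∂Q_1/∂P_2)(P_2/Q_1) = 29.1550 × (19.8/2379.739) ≈ 0.243.

0.243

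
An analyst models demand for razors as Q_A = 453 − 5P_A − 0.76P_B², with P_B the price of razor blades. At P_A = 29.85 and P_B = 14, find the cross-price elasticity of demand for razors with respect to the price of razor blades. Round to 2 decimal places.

At P_A = 29.85 and P_B = 14: Q_A = 154.79.
∂Q_A/∂P_B = -1.52P_B = -1.52(14) = -21.2800.
ε = (∂Q_A/∂P_B)(P_B/Q_A) = -21.2800 × (14/154.79) ≈ -1.92.
ε < 0: complements.

-1.92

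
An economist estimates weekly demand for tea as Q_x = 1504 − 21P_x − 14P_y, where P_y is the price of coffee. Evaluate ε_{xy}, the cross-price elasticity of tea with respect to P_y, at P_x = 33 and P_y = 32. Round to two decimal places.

-1.23

At P_x = 33 and P_y = 32: Q_x = 363.
∂Q_x/∂P_y = -14.
ε = (∂Q_x/∂P_y)(P_y/Q_x) = -14 × (32/363) ≈ -1.23.
Since ε < 0, tea and coffee are complements.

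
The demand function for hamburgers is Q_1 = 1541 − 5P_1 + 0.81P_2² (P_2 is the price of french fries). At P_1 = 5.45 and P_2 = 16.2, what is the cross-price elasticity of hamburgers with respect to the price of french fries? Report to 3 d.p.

At P_1 = 5.45 and P_2 = 16.2: Q_1 = 1726.326.
∂Q_1/∂P_2 = 1.62P_2 = 1.62(16.2) = 26.2440.
ε = (∂Q_1/∂P_2)(P_2/Q_1) = 26.2440 × (16.2/1726.326) ≈ 0.246.
ε > 0: substitutes.

0.246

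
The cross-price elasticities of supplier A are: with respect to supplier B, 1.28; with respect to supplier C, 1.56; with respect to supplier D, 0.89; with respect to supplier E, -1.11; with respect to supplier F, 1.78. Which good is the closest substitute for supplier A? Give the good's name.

Substitutes have ε > 0. Among the positive values, 1.78 (supplier F) is largest.

supplier F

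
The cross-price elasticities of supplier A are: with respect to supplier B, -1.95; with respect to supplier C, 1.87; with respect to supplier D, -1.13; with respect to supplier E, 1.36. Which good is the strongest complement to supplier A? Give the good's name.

supplier B

Complements have ε < 0. The most negative value is -1.95 (supplier B).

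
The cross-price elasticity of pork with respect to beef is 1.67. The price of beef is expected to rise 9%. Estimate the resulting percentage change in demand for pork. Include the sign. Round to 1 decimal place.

%ΔQ ≈ ε × %ΔP of beef = 1.67 × (9%) = 15.0%.
Demand for pork rises by about 15.0%.

15.0%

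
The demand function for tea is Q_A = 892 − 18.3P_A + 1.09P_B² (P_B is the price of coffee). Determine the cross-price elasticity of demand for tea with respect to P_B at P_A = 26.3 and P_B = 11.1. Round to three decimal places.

0.493

At P_A = 26.3 and P_B = 11.1: Q_A = 545.009.
∂Q_A/∂P_B = 2.18P_B = 2.18(11.1) = 24.1980.
ε = (∂Q_A/∂P_B)(P_B/Q_A) = 24.1980 × (11.1/545.009) ≈ 0.493.
ε > 0: substitutes.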